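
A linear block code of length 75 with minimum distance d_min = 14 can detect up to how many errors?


Detection capability = d_min - 1 = 14 - 1 = 13

13 errors


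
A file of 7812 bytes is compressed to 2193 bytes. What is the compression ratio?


Ratio = original / compressed = 7812 / 2193 = 3.5622

3.5622


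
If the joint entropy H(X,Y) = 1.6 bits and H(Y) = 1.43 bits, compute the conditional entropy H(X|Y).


H(X|Y) = H(X,Y) - H(Y) = 1.6 - 1.43 = 0.17

0.17 bits


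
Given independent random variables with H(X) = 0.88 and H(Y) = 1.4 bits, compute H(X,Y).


For independent variables, H(X,Y) = H(X) + H(Y) = 0.88 + 1.4 = 2.28

2.28 bits


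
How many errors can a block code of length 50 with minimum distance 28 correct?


Correction capability = floor((d-1)/2) = floor((28-1)/2) = 13

13 errors


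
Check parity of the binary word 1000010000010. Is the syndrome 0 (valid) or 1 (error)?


Syndrome = XOR of all bits = 1 XOR 0 XOR 0 XOR 0 XOR 0 XOR 1 XOR 0 XOR 0 XOR 0 XOR 0 XOR 0 XOR 1 XOR 0 = 1

1


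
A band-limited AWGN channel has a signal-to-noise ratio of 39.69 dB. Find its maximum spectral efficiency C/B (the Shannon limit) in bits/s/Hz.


SNR_linear = 10^(39.69/10) = 9311.0788; C/B = log2(1 + SNR_linear) = log2(1 + 9311.0788) = 13.1849

13.1849 bits/s/Hz


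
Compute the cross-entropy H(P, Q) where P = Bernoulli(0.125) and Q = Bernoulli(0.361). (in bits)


H(P,Q) = -p*log2(q) - (1-p)*log2(1-q). -0.125*log2(0.361) = 0.183741; -0.875*log2(0.639) = 0.565348. H(P,Q) = 0.183741 + 0.565348 = 0.7491

0.7491 bits


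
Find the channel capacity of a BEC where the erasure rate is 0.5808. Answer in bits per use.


C = 1 - epsilon = 1 - 0.5808 = 0.4192

0.4192 bits


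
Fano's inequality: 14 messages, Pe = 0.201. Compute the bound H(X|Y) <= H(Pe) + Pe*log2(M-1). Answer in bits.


H(Pe) = -Pe*log2(Pe) - (1-Pe)*log2(1-Pe) = -0.201*log2(0.201) - 0.799*log2(0.799) = 0.465261 + 0.258662 = 0.7239. Pe*log2(M-1) = 0.201*log2(13) = 0.743788. Bound = H(Pe) + Pe*log2(M-1) = 0.465261 + 0.258662 + 0.743788 = 1.4677

1.4677 bits


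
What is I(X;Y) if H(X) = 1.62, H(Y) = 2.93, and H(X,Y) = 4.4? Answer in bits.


I(X;Y) = H(X) + H(Y) - H(X,Y) = 1.62 + 2.93 - 4.4 = 0.15

0.15 bits


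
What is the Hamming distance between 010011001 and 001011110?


Count differing positions: . ^ ^ . . . ^ ^ ^ = 5 differences

5


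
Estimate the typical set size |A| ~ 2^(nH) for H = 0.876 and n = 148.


log2|A_typical| = nH = 148 * 0.876 = 129.648, so |A_typical| ~ 2^129.648 = 1.066e+39

1.066e+39


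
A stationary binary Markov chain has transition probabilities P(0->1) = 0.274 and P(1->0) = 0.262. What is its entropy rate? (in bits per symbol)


Stationary distribution: pi_0 = p10/(p01+p10) = 0.4888, pi_1 = 0.5112. Entropy rate H' = pi_0*H(p01) + pi_1*H(p10) = 0.4888*0.8471 + 0.5112*0.8297 = 0.8383

0.8383 bits/symbol


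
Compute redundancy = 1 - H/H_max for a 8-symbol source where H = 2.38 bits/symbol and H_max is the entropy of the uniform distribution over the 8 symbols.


H_max = log2(K) = log2(8) = 3.0 bits/symbol. Redundancy = 1 - H/H_max = 1 - 2.38/3.0 = 1 - 0.7933 = 0.2067

0.2067


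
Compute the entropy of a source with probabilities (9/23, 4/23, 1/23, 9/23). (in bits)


H = -sum(p_i * log2(p_i)). Terms: -(9/23)*log2(9/23) = 0.529684; -(4/23)*log2(4/23) = 0.438880; -(1/23)*log2(1/23) = 0.196677; -(9/23)*log2(9/23) = 0.529684. H = 0.529684 + 0.438880 + 0.196677 + 0.529684 = 1.6949

1.6949 bits


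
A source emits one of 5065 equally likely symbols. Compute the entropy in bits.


H = log2(n) = log2(5065) = 12.3063

12.3063 bits


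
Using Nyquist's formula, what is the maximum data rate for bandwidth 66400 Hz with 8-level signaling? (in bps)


Rate = 2 * B * log2(M) = 2 * 66400 * 3.0 = 398400.0

398400.0 bps


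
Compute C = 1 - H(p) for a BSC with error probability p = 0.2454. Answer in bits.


H(p) = -p*log2(p) - (1-p)*log2(1-p) = -0.2454*log2(0.2454) - 0.7546*log2(0.7546) = 0.497375 + 0.306531 = 0.8039. C = 1 - H(p) = 1 - 0.8039 = 0.1961

0.1961 bits


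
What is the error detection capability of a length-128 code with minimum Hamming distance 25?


Detection capability = d_min - 1 = 25 - 1 = 24

24 errors


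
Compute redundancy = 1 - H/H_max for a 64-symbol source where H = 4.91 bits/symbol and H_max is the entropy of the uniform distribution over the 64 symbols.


H_max = log2(K) = log2(64) = 6.0 bits/symbol. Redundancy = 1 - H/H_max = 1 - 4.91/6.0 = 1 - 0.8183 = 0.1817

0.1817


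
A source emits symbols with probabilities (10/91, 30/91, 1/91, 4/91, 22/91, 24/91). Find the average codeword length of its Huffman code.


Huffman construction (repeatedly merge the two least-probable nodes; each merge adds 1 bit to every symbol beneath it): 1/91 + 4/91 = 5/91; 5/91 + 10/91 = 15/91; 15/91 + 22/91 = 37/91; 24/91 + 30/91 = 54/91; 37/91 + 54/91 = 1. Resulting codeword lengths (in the order the probabilities were given): (3, 2, 4, 4, 2, 2). L_avg = sum(p_i * l_i) = 10/91*3 + 30/91*2 + 1/91*4 + 4/91*4 + 22/91*2 + 24/91*2 = 202/91 = 2.2198

2.2198 bits


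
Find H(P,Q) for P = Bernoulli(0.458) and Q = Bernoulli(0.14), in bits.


H(P,Q) = -p*log2(q) - (1-p)*log2(1-q). -0.458*log2(0.14) = 1.299118; -0.542*log2(0.86) = 0.117935. H(P,Q) = 1.299118 + 0.117935 = 1.4171

1.4171 bits


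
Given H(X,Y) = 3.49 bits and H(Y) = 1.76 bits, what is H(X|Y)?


H(X|Y) = H(X,Y) - H(Y) = 3.49 - 1.76 = 1.73

1.73 bits


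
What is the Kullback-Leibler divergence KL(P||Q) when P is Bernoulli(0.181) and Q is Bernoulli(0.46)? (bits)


KL = p*log2(p/q) + (1-p)*log2((1-p)/(1-q)) = 0.181*log2(0.181/0.46) + 0.819*log2(0.819/0.54) = 0.2486

0.2486 bits


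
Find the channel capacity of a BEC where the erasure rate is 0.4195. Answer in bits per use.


C = 1 - epsilon = 1 - 0.4195 = 0.5805

0.5805 bits


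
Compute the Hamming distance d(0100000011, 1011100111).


Count differing positions: ^ ^ ^ ^ ^ . . ^ . . = 6 differences

6


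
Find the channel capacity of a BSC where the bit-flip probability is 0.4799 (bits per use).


H(p) = -p*log2(p) - (1-p)*log2(1-p) = -0.4799*log2(0.4799) - 0.5201*log2(0.5201) = 0.508307 + 0.490527 = 0.9988. C = 1 - H(p) = 1 - 0.9988 = 0.0012

0.0012 bits


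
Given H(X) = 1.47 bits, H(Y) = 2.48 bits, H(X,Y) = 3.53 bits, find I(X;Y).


I(X;Y) = H(X) + H(Y) - H(X,Y) = 1.47 + 2.48 - 3.53 = 0.42

0.42 bits


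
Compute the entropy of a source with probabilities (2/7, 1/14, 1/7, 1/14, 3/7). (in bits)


H = -sum(p_i * log2(p_i)). Terms: -(2/7)*log2(2/7) = 0.516387; -(1/14)*log2(1/14) = 0.271954; -(1/7)*log2(1/7) = 0.401051; -(1/14)*log2(1/14) = 0.271954; -(3/7)*log2(3/7) = 0.523882. H = 0.516387 + 0.271954 + 0.401051 + 0.271954 + 0.523882 = 1.9852

1.9852 bits


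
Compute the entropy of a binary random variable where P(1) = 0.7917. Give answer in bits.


H = -p*log2(p) - (1-p)*log2(1-p). -0.7917*log2(0.7917) = 0.266783; -0.2083*log2(0.2083) = 0.471438. H = 0.266783 + 0.471438 = 0.7382

0.7382 bits


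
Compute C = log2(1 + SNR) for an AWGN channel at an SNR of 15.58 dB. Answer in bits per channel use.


SNR_linear = 10^(15.58/10) = 36.141; C = log2(1 + SNR_linear) = log2(1 + 36.141) = 5.2149

5.2149 bits/channel use


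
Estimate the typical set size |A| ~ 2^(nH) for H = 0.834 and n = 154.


log2|A_typical| = nH = 154 * 0.834 = 128.436, so |A_typical| ~ 2^128.436 = 4.604e+38

4.604e+38


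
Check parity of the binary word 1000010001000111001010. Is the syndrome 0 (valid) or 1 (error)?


Syndrome = XOR of all bits = 1 XOR 0 XOR 0 XOR 0 XOR 0 XOR 1 XOR 0 XOR 0 XOR 0 XOR 1 XOR 0 XOR 0 XOR 0 XOR 1 XOR 1 XOR 1 XOR 0 XOR 0 XOR 1 XOR 0 XOR 1 XOR 0 = 0

0


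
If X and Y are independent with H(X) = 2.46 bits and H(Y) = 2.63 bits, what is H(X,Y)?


For independent variables, H(X,Y) = H(X) + H(Y) = 2.46 + 2.63 = 5.09

5.09 bits


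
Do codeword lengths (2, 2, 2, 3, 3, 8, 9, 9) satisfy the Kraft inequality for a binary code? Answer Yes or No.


Kraft sum = sum(2^(-l_i)) = 1.0078, need <= 1. Result: violated (a binary prefix-free code with these lengths cannot exist)

No


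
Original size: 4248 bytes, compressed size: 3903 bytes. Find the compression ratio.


Ratio = original / compressed = 4248 / 3903 = 1.0884

1.0884


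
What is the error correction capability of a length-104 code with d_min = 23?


Correction capability = floor((d-1)/2) = floor((23-1)/2) = 11

11 errors


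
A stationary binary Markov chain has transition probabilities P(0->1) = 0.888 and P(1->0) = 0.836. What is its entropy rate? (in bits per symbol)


Stationary distribution: pi_0 = p10/(p01+p10) = 0.4849, pi_1 = 0.5151. Entropy rate H' = pi_0*H(p01) + pi_1*H(p10) = 0.4849*0.5059 + 0.5151*0.6438 = 0.5769

0.5769 bits/symbol


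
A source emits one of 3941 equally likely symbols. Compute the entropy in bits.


H = log2(n) = log2(3941) = 11.9443

11.9443 bits


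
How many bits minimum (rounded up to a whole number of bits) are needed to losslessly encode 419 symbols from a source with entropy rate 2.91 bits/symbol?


Minimum bits >= n * H = 419 * 2.91 = 1219.29, rounded up to a whole number of bits = 1220

1220 bits


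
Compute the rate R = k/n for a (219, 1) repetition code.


Rate = k/n = 1/219

1/219


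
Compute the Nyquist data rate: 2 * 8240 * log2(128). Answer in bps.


Rate = 2 * B * log2(M) = 2 * 8240 * 7.0 = 115360.0

115360.0 bps


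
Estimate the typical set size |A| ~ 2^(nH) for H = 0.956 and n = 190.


log2|A_typical| = nH = 190 * 0.956 = 181.64, so |A_typical| ~ 2^181.64 = 4.776e+54

4.776e+54


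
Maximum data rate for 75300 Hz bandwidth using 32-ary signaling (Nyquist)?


Rate = 2 * B * log2(M) = 2 * 75300 * 5.0 = 753000.0

753000.0 bps


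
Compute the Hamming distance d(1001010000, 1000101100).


Count differing positions: . . . ^ ^ ^ ^ ^ . . = 5 differences

5


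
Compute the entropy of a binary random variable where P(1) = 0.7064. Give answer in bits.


H = -p*log2(p) - (1-p)*log2(1-p). -0.7064*log2(0.7064) = 0.354219; -0.2936*log2(0.2936) = 0.519107. H = 0.354219 + 0.519107 = 0.8733

0.8733 bits


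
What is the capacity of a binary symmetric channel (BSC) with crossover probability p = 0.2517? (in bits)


H(p) = -p*log2(p) - (1-p)*log2(1-p) = -0.2517*log2(0.2517) - 0.7483*log2(0.7483) = 0.500939 + 0.313022 = 0.814. C = 1 - H(p) = 1 - 0.814 = 0.186

0.186 bits


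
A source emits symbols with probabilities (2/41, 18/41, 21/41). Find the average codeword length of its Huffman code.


Huffman construction (repeatedly merge the two least-probable nodes; each merge adds 1 bit to every symbol beneath it): 2/41 + 18/41 = 20/41; 20/41 + 21/41 = 1. Resulting codeword lengths (in the order the probabilities were given): (2, 2, 1). L_avg = sum(p_i * l_i) = 2/41*2 + 18/41*2 + 21/41*1 = 61/41 = 1.4878

1.4878 bits


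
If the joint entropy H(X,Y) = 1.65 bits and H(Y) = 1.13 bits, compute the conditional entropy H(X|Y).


H(X|Y) = H(X,Y) - H(Y) = 1.65 - 1.13 = 0.52

0.52 bits


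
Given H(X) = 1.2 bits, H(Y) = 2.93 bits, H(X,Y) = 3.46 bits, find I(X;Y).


I(X;Y) = H(X) + H(Y) - H(X,Y) = 1.2 + 2.93 - 3.46 = 0.67

0.67 bits


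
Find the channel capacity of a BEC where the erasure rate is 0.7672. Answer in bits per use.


C = 1 - epsilon = 1 - 0.7672 = 0.2328

0.2328 bits


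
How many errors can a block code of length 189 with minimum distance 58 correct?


Correction capability = floor((d-1)/2) = floor((58-1)/2) = 28

28 errors


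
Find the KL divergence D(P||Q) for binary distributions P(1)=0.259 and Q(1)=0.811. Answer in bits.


KL = p*log2(p/q) + (1-p)*log2((1-p)/(1-q)) = 0.259*log2(0.259/0.811) + 0.741*log2(0.741/0.189) = 1.0341

1.0341 bits


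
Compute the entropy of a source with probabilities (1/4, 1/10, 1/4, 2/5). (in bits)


H = -sum(p_i * log2(p_i)). Terms: -(1/4)*log2(1/4) = 0.500000; -(1/10)*log2(1/10) = 0.332193; -(1/4)*log2(1/4) = 0.500000; -(2/5)*log2(2/5) = 0.528771. H = 0.500000 + 0.332193 + 0.500000 + 0.528771 = 1.861

1.861 bits


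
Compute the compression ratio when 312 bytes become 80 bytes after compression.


Ratio = original / compressed = 312 / 80 = 3.9

3.9


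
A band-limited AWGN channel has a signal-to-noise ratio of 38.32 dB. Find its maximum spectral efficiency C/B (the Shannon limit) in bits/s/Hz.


SNR_linear = 10^(38.32/10) = 6792.0363; C/B = log2(1 + SNR_linear) = log2(1 + 6792.0363) = 12.7298

12.7298 bits/s/Hz


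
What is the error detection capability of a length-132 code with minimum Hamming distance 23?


Detection capability = d_min - 1 = 23 - 1 = 22

22 errors


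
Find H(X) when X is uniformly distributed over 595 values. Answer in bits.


H = log2(n) = log2(595) = 9.2167

9.2167 bits


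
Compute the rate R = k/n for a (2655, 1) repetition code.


Rate = k/n = 1/2655

1/2655


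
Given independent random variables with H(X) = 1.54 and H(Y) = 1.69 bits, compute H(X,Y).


For independent variables, H(X,Y) = H(X) + H(Y) = 1.54 + 1.69 = 3.23

3.23 bits


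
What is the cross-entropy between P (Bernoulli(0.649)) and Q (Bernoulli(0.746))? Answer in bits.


H(P,Q) = -p*log2(q) - (1-p)*log2(1-q). -0.649*log2(0.746) = 0.274366; -0.351*log2(0.254) = 0.693962. H(P,Q) = 0.274366 + 0.693962 = 0.9683

0.9683 bits


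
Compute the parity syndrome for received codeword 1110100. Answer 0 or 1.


Syndrome = XOR of all bits = 1 XOR 1 XOR 1 XOR 0 XOR 1 XOR 0 XOR 0 = 0

0


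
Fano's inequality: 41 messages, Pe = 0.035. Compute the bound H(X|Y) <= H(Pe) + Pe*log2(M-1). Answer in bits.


H(Pe) = -Pe*log2(Pe) - (1-Pe)*log2(1-Pe) = -0.035*log2(0.035) - 0.965*log2(0.965) = 0.169278 + 0.049600 = 0.2189. Pe*log2(M-1) = 0.035*log2(40) = 0.186267. Bound = H(Pe) + Pe*log2(M-1) = 0.169278 + 0.049600 + 0.186267 = 0.4051

0.4051 bits


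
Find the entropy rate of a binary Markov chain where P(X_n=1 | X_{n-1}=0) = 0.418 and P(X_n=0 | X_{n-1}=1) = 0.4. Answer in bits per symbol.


Stationary distribution: pi_0 = p10/(p01+p10) = 0.489, pi_1 = 0.511. Entropy rate H' = pi_0*H(p01) + pi_1*H(p10) = 0.489*0.9805 + 0.511*0.971 = 0.9756

0.9756 bits/symbol


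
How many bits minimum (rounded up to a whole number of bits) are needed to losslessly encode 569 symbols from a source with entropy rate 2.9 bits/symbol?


Minimum bits >= n * H = 569 * 2.9 = 1650.1, rounded up to a whole number of bits = 1651

1651 bits


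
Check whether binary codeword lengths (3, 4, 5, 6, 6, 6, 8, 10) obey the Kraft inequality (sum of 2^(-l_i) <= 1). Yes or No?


Kraft sum = sum(2^(-l_i)) = 0.2705, need <= 1. Result: satisfied (a binary prefix-free code with these lengths exists)

Yes


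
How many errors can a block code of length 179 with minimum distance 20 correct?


Correction capability = floor((d-1)/2) = floor((20-1)/2) = 9

9 errors


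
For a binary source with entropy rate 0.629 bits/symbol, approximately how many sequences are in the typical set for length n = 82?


log2|A_typical| = nH = 82 * 0.629 = 51.578, so |A_typical| ~ 2^51.578 = 3.361e+15

3.361e+15


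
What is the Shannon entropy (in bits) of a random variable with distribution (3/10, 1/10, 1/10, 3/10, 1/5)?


H = -sum(p_i * log2(p_i)). Terms: -(3/10)*log2(3/10) = 0.521090; -(1/10)*log2(1/10) = 0.332193; -(1/10)*log2(1/10) = 0.332193; -(3/10)*log2(3/10) = 0.521090; -(1/5)*log2(1/5) = 0.464386. H = 0.521090 + 0.332193 + 0.332193 + 0.521090 + 0.464386 = 2.171

2.171 bits


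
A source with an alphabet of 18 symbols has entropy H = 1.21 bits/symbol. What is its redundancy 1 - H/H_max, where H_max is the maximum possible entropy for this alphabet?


H_max = log2(K) = log2(18) = 4.1699 bits/symbol. Redundancy = 1 - H/H_max = 1 - 1.21/4.1699 = 1 - 0.2902 = 0.7098

0.7098


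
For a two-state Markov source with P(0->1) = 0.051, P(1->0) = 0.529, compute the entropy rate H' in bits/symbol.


Stationary distribution: pi_0 = p10/(p01+p10) = 0.9121, pi_1 = 0.0879. Entropy rate H' = pi_0*H(p01) + pi_1*H(p10) = 0.9121*0.2906 + 0.0879*0.9976 = 0.3528

0.3528 bits/symbol


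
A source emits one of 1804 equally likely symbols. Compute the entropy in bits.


H = log2(n) = log2(1804) = 10.817

10.817 bits


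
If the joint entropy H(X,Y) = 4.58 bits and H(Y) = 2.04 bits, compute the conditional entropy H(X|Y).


H(X|Y) = H(X,Y) - H(Y) = 4.58 - 2.04 = 2.54

2.54 bits


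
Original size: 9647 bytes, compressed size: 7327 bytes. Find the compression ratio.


Ratio = original / compressed = 9647 / 7327 = 1.3166

1.3166


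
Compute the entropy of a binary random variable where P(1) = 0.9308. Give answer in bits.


H = -p*log2(p) - (1-p)*log2(1-p). -0.9308*log2(0.9308) = 0.096298; -0.0692*log2(0.0692) = 0.266633. H = 0.096298 + 0.266633 = 0.3629

0.3629 bits


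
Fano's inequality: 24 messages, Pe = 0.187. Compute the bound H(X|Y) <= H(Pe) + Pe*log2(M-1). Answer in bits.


H(Pe) = -Pe*log2(Pe) - (1-Pe)*log2(1-Pe) = -0.187*log2(0.187) - 0.813*log2(0.813) = 0.452332 + 0.242821 = 0.6952. Pe*log2(M-1) = 0.187*log2(23) = 0.845906. Bound = H(Pe) + Pe*log2(M-1) = 0.452332 + 0.242821 + 0.845906 = 1.5411

1.5411 bits


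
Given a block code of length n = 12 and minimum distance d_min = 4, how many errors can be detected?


Detection capability = d_min - 1 = 4 - 1 = 3

3 errors


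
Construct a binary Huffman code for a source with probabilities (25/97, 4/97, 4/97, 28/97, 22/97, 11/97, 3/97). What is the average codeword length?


Huffman construction (repeatedly merge the two least-probable nodes; each merge adds 1 bit to every symbol beneath it): 3/97 + 4/97 = 7/97; 4/97 + 7/97 = 11/97; 11/97 + 11/97 = 22/97; 22/97 + 22/97 = 44/97; 25/97 + 28/97 = 53/97; 44/97 + 53/97 = 1. Resulting codeword lengths (in the order the probabilities were given): (2, 5, 4, 2, 2, 3, 5). L_avg = sum(p_i * l_i) = 25/97*2 + 4/97*5 + 4/97*4 + 28/97*2 + 22/97*2 + 11/97*3 + 3/97*5 = 234/97 = 2.4124

2.4124 bits


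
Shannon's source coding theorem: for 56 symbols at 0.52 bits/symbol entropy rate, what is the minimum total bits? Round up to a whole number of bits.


Minimum bits >= n * H = 56 * 0.52 = 29.12, rounded up to a whole number of bits = 30

30 bits


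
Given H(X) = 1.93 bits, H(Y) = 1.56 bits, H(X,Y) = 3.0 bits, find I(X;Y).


I(X;Y) = H(X) + H(Y) - H(X,Y) = 1.93 + 1.56 - 3.0 = 0.49

0.49 bits


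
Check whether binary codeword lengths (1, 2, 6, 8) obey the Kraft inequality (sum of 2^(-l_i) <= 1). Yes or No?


Kraft sum = sum(2^(-l_i)) = 0.7695, need <= 1. Result: satisfied (a binary prefix-free code with these lengths exists)

Yes


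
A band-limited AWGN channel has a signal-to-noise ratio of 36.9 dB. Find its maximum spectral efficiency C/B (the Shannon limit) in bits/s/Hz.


SNR_linear = 10^(36.9/10) = 4897.7882; C/B = log2(1 + SNR_linear) = log2(1 + 4897.7882) = 12.2582

12.2582 bits/s/Hz


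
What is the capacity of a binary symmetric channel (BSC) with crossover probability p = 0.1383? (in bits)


H(p) = -p*log2(p) - (1-p)*log2(1-p) = -0.1383*log2(0.1383) - 0.8617*log2(0.8617) = 0.394726 + 0.185044 = 0.5798. C = 1 - H(p) = 1 - 0.5798 = 0.4202

0.4202 bits


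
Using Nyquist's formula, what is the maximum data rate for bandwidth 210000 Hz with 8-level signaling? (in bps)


Rate = 2 * B * log2(M) = 2 * 210000 * 3.0 = 1260000.0

1260000.0 bps


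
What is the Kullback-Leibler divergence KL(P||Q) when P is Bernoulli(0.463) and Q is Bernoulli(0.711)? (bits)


KL = p*log2(p/q) + (1-p)*log2((1-p)/(1-q)) = 0.463*log2(0.463/0.711) + 0.537*log2(0.537/0.289) = 0.1935

0.1935 bits


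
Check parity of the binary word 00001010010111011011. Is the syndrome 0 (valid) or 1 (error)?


Syndrome = XOR of all bits = 0 XOR 0 XOR 0 XOR 0 XOR 1 XOR 0 XOR 1 XOR 0 XOR 0 XOR 1 XOR 0 XOR 1 XOR 1 XOR 1 XOR 0 XOR 1 XOR 1 XOR 0 XOR 1 XOR 1 = 0

0


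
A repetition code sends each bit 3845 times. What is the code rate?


Rate = k/n = 1/3845

1/3845


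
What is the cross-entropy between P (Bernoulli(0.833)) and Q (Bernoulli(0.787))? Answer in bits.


H(P,Q) = -p*log2(q) - (1-p)*log2(1-q). -0.833*log2(0.787) = 0.287855; -0.167*log2(0.213) = 0.372589. H(P,Q) = 0.287855 + 0.372589 = 0.6604

0.6604 bits


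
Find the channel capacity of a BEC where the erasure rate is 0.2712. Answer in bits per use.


C = 1 - epsilon = 1 - 0.2712 = 0.7288

0.7288 bits


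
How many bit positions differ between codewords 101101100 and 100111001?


Count differing positions: . . ^ . ^ . ^ . ^ = 4 differences

4


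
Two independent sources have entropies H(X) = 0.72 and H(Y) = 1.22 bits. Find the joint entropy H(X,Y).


For independent variables, H(X,Y) = H(X) + H(Y) = 0.72 + 1.22 = 1.94

1.94 bits


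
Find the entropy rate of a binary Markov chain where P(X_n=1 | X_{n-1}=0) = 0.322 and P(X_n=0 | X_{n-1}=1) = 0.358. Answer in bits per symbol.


Stationary distribution: pi_0 = p10/(p01+p10) = 0.5265, pi_1 = 0.4735. Entropy rate H' = pi_0*H(p01) + pi_1*H(p10) = 0.5265*0.9065 + 0.4735*0.941 = 0.9229

0.9229 bits/symbol


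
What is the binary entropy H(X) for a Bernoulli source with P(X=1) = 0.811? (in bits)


H = -p*log2(p) - (1-p)*log2(1-p). -0.811*log2(0.811) = 0.245105; -0.189*log2(0.189) = 0.454269. H = 0.245105 + 0.454269 = 0.6994

0.6994 bits


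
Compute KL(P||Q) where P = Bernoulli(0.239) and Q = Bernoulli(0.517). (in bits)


KL = p*log2(p/q) + (1-p)*log2((1-p)/(1-q)) = 0.239*log2(0.239/0.517) + 0.761*log2(0.761/0.483) = 0.2331

0.2331 bits


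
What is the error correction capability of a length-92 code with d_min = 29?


Correction capability = floor((d-1)/2) = floor((29-1)/2) = 14

14 errors


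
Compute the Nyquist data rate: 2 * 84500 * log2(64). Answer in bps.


Rate = 2 * B * log2(M) = 2 * 84500 * 6.0 = 1014000.0

1014000.0 bps


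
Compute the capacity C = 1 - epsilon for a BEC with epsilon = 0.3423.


C = 1 - epsilon = 1 - 0.3423 = 0.6577

0.6577 bits


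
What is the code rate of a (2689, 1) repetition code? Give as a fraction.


Rate = k/n = 1/2689

1/2689


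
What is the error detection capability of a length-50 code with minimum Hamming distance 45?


Detection capability = d_min - 1 = 45 - 1 = 44

44 errors


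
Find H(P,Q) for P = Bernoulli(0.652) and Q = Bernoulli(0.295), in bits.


H(P,Q) = -p*log2(q) - (1-p)*log2(1-q). -0.652*log2(0.295) = 1.148311; -0.348*log2(0.705) = 0.175498. H(P,Q) = 1.148311 + 0.175498 = 1.3238

1.3238 bits


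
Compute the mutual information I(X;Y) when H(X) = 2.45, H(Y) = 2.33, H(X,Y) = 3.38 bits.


I(X;Y) = H(X) + H(Y) - H(X,Y) = 2.45 + 2.33 - 3.38 = 1.4

1.4 bits


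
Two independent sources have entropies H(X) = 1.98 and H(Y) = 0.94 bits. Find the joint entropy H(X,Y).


For independent variables, H(X,Y) = H(X) + H(Y) = 1.98 + 0.94 = 2.92

2.92 bits


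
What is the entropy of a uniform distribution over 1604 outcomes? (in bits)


H = log2(n) = log2(1604) = 10.6475

10.6475 bits


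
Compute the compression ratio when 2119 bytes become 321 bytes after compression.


Ratio = original / compressed = 2119 / 321 = 6.6012

6.6012


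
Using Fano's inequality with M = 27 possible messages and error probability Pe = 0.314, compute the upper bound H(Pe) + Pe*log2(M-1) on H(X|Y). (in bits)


H(Pe) = -Pe*log2(Pe) - (1-Pe)*log2(1-Pe) = -0.314*log2(0.314) - 0.686*log2(0.686) = 0.524745 + 0.372992 = 0.8977. Pe*log2(M-1) = 0.314*log2(26) = 1.475938. Bound = H(Pe) + Pe*log2(M-1) = 0.524745 + 0.372992 + 1.475938 = 2.3737

2.3737 bits


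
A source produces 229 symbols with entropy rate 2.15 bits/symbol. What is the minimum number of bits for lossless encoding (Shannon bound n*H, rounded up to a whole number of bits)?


Minimum bits >= n * H = 229 * 2.15 = 492.35, rounded up to a whole number of bits = 493

493 bits


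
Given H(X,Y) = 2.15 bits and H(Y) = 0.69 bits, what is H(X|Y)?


H(X|Y) = H(X,Y) - H(Y) = 2.15 - 0.69 = 1.46

1.46 bits


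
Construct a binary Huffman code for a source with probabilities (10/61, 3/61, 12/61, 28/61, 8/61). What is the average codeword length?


Huffman construction (repeatedly merge the two least-probable nodes; each merge adds 1 bit to every symbol beneath it): 3/61 + 8/61 = 11/61; 10/61 + 11/61 = 21/61; 12/61 + 21/61 = 33/61; 28/61 + 33/61 = 1. Resulting codeword lengths (in the order the probabilities were given): (3, 4, 2, 1, 4). L_avg = sum(p_i * l_i) = 10/61*3 + 3/61*4 + 12/61*2 + 28/61*1 + 8/61*4 = 126/61 = 2.0656

2.0656 bits


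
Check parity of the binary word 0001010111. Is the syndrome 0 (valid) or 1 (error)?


Syndrome = XOR of all bits = 0 XOR 0 XOR 0 XOR 1 XOR 0 XOR 1 XOR 0 XOR 1 XOR 1 XOR 1 = 1

1


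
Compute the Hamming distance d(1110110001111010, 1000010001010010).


Count differing positions: . ^ ^ . ^ . . . . . ^ . ^ . . . = 5 differences

5


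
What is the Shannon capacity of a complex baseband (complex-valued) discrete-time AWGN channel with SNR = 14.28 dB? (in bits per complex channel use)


SNR_linear = 10^(14.28/10) = 26.7917; C = log2(1 + SNR_linear) = log2(1 + 26.7917) = 4.7966

4.7966 bits/channel use


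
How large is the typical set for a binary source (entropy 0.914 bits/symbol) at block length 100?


log2|A_typical| = nH = 100 * 0.914 = 91.4, so |A_typical| ~ 2^91.4 = 3.267e+27

3.267e+27


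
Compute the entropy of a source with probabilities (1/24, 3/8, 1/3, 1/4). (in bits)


H = -sum(p_i * log2(p_i)). Terms: -(1/24)*log2(1/24) = 0.191040; -(3/8)*log2(3/8) = 0.530639; -(1/3)*log2(1/3) = 0.528321; -(1/4)*log2(1/4) = 0.500000. H = 0.191040 + 0.530639 + 0.528321 + 0.500000 = 1.75

1.75 bits


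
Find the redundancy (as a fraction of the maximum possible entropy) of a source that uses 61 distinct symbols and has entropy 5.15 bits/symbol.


H_max = log2(K) = log2(61) = 5.9307 bits/symbol. Redundancy = 1 - H/H_max = 1 - 5.15/5.9307 = 1 - 0.8684 = 0.1316

0.1316


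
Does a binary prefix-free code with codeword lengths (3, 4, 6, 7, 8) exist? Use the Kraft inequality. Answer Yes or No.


Kraft sum = sum(2^(-l_i)) = 0.2148, need <= 1. Result: satisfied (a binary prefix-free code with these lengths exists)

Yes


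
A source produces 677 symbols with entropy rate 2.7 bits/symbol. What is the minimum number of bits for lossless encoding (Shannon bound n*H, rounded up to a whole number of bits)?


Minimum bits >= n * H = 677 * 2.7 = 1827.9, rounded up to a whole number of bits = 1828

1828 bits


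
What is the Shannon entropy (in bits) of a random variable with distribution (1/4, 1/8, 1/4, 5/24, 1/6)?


H = -sum(p_i * log2(p_i)). Terms: -(1/4)*log2(1/4) = 0.500000; -(1/8)*log2(1/8) = 0.375000; -(1/4)*log2(1/4) = 0.500000; -(5/24)*log2(5/24) = 0.471466; -(1/6)*log2(1/6) = 0.430827. H = 0.500000 + 0.375000 + 0.500000 + 0.471466 + 0.430827 = 2.2773

2.2773 bits


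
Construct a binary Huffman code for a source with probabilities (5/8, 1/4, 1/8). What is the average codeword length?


Huffman construction (repeatedly merge the two least-probable nodes; each merge adds 1 bit to every symbol beneath it): 1/8 + 1/4 = 3/8; 3/8 + 5/8 = 1. Resulting codeword lengths (in the order the probabilities were given): (1, 2, 2). L_avg = sum(p_i * l_i) = 5/8*1 + 1/4*2 + 1/8*2 = 11/8 = 1.375

1.375 bits


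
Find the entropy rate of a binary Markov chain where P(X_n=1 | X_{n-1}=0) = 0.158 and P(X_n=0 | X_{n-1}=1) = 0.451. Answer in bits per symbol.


Stationary distribution: pi_0 = p10/(p01+p10) = 0.7406, pi_1 = 0.2594. Entropy rate H' = pi_0*H(p01) + pi_1*H(p10) = 0.7406*0.6295 + 0.2594*0.9931 = 0.7238

0.7238 bits/symbol


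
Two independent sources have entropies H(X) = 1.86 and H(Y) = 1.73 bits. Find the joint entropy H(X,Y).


For independent variables, H(X,Y) = H(X) + H(Y) = 1.86 + 1.73 = 3.59

3.59 bits


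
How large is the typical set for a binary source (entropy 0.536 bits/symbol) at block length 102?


log2|A_typical| = nH = 102 * 0.536 = 54.672, so |A_typical| ~ 2^54.672 = 2.870e+16

2.870e+16


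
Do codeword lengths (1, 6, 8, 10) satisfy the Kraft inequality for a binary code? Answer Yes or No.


Kraft sum = sum(2^(-l_i)) = 0.5205, need <= 1. Result: satisfied (a binary prefix-free code with these lengths exists)

Yes


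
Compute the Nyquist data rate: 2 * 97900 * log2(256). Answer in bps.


Rate = 2 * B * log2(M) = 2 * 97900 * 8.0 = 1566400.0

1566400.0 bps


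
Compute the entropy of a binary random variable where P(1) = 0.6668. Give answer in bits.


H = -p*log2(p) - (1-p)*log2(1-p). -0.6668*log2(0.6668) = 0.389861; -0.3332*log2(0.3332) = 0.528302. H = 0.389861 + 0.528302 = 0.9182

0.9182 bits


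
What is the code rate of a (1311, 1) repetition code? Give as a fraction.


Rate = k/n = 1/1311

1/1311


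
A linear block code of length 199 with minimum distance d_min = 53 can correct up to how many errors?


Correction capability = floor((d-1)/2) = floor((53-1)/2) = 26

26 errors


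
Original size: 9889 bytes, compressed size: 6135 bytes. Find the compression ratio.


Ratio = original / compressed = 9889 / 6135 = 1.6119

1.6119


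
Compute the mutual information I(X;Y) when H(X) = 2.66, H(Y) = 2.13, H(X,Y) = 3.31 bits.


I(X;Y) = H(X) + H(Y) - H(X,Y) = 2.66 + 2.13 - 3.31 = 1.48

1.48 bits


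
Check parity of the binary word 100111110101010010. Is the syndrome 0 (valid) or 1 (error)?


Syndrome = XOR of all bits = 1 XOR 0 XOR 0 XOR 1 XOR 1 XOR 1 XOR 1 XOR 1 XOR 0 XOR 1 XOR 0 XOR 1 XOR 0 XOR 1 XOR 0 XOR 0 XOR 1 XOR 0 = 0

0


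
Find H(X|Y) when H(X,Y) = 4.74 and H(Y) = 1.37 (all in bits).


H(X|Y) = H(X,Y) - H(Y) = 4.74 - 1.37 = 3.37

3.37 bits


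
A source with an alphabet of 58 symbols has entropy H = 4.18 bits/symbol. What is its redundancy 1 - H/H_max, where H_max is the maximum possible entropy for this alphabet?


H_max = log2(K) = log2(58) = 5.858 bits/symbol. Redundancy = 1 - H/H_max = 1 - 4.18/5.858 = 1 - 0.7136 = 0.2864

0.2864


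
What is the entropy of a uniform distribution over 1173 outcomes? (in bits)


H = log2(n) = log2(1173) = 10.196

10.196 bits


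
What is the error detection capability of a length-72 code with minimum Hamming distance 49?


Detection capability = d_min - 1 = 49 - 1 = 48

48 errors


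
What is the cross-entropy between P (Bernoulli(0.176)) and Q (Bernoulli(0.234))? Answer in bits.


H(P,Q) = -p*log2(q) - (1-p)*log2(1-q). -0.176*log2(0.234) = 0.368794; -0.824*log2(0.766) = 0.316897. H(P,Q) = 0.368794 + 0.316897 = 0.6857

0.6857 bits


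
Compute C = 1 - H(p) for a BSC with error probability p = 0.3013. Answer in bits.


H(p) = -p*log2(p) - (1-p)*log2(1-p) = -0.3013*log2(0.3013) - 0.6987*log2(0.6987) = 0.521468 + 0.361406 = 0.8829. C = 1 - H(p) = 1 - 0.8829 = 0.1171

0.1171 bits


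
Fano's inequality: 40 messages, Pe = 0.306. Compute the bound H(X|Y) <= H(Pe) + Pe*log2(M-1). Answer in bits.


H(Pe) = -Pe*log2(Pe) - (1-Pe)*log2(1-Pe) = -0.306*log2(0.306) - 0.694*log2(0.694) = 0.522769 + 0.365733 = 0.8885. Pe*log2(M-1) = 0.306*log2(39) = 1.617333. Bound = H(Pe) + Pe*log2(M-1) = 0.522769 + 0.365733 + 1.617333 = 2.5058

2.5058 bits


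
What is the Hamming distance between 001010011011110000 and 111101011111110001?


Count differing positions: ^ ^ . ^ ^ ^ . . . ^ . . . . . . . ^ = 7 differences

7


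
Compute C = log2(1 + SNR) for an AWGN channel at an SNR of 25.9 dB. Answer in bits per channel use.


SNR_linear = 10^(25.9/10) = 389.0451; C = log2(1 + SNR_linear) = log2(1 + 389.0451) = 8.6075

8.6075 bits/channel use


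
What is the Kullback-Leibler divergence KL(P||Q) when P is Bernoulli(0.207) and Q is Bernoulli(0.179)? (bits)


KL = p*log2(p/q) + (1-p)*log2((1-p)/(1-q)) = 0.207*log2(0.207/0.179) + 0.793*log2(0.793/0.821) = 0.0037

0.0037 bits


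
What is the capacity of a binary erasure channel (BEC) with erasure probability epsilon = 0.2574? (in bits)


C = 1 - epsilon = 1 - 0.2574 = 0.7426

0.7426 bits


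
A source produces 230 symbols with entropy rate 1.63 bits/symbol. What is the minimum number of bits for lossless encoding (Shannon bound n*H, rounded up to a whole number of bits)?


Minimum bits >= n * H = 230 * 1.63 = 374.9, rounded up to a whole number of bits = 375

375 bits


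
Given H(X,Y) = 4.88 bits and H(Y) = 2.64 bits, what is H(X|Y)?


H(X|Y) = H(X,Y) - H(Y) = 4.88 - 2.64 = 2.24

2.24 bits


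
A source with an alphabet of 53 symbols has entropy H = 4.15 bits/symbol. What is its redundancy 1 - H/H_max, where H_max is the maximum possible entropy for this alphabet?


H_max = log2(K) = log2(53) = 5.7279 bits/symbol. Redundancy = 1 - H/H_max = 1 - 4.15/5.7279 = 1 - 0.7245 = 0.2755

0.2755


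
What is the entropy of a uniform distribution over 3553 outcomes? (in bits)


H = log2(n) = log2(3553) = 11.7948

11.7948 bits


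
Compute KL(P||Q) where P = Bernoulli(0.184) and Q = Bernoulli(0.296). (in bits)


KL = p*log2(p/q) + (1-p)*log2((1-p)/(1-q)) = 0.184*log2(0.184/0.296) + 0.816*log2(0.816/0.704) = 0.0476

0.0476 bits


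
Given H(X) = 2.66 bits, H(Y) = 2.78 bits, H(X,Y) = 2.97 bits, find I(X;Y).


I(X;Y) = H(X) + H(Y) - H(X,Y) = 2.66 + 2.78 - 2.97 = 2.47

2.47 bits


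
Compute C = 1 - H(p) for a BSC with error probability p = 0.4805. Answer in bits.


H(p) = -p*log2(p) - (1-p)*log2(1-p) = -0.4805*log2(0.4805) - 0.5195*log2(0.5195) = 0.508077 + 0.490826 = 0.9989. C = 1 - H(p) = 1 - 0.9989 = 0.0011

0.0011 bits


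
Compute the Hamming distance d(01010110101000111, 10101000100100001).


Count differing positions: ^ ^ ^ ^ ^ ^ ^ . . . ^ ^ . . ^ ^ . = 11 differences

11


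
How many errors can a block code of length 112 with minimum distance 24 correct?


Correction capability = floor((d-1)/2) = floor((24-1)/2) = 11

11 errors


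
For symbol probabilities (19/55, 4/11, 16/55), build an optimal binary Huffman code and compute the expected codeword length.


Huffman construction (repeatedly merge the two least-probable nodes; each merge adds 1 bit to every symbol beneath it): 16/55 + 19/55 = 7/11; 4/11 + 7/11 = 1. Resulting codeword lengths (in the order the probabilities were given): (2, 1, 2). L_avg = sum(p_i * l_i) = 19/55*2 + 4/11*1 + 16/55*2 = 18/11 = 1.6364

1.6364 bits


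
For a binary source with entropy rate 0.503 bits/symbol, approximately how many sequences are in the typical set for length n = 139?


log2|A_typical| = nH = 139 * 0.503 = 69.917, so |A_typical| ~ 2^69.917 = 1.115e+21

1.115e+21


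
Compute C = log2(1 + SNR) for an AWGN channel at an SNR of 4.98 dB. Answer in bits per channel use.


SNR_linear = 10^(4.98/10) = 3.1477; C = log2(1 + SNR_linear) = log2(1 + 3.1477) = 2.0523

2.0523 bits/channel use


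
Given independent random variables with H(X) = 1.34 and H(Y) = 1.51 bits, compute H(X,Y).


For independent variables, H(X,Y) = H(X) + H(Y) = 1.34 + 1.51 = 2.85

2.85 bits


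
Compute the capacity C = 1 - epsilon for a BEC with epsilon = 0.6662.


C = 1 - epsilon = 1 - 0.6662 = 0.3338

0.3338 bits


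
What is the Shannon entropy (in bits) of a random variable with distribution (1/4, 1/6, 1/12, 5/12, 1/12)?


H = -sum(p_i * log2(p_i)). Terms: -(1/4)*log2(1/4) = 0.500000; -(1/6)*log2(1/6) = 0.430827; -(1/12)*log2(1/12) = 0.298747; -(5/12)*log2(5/12) = 0.526264; -(1/12)*log2(1/12) = 0.298747. H = 0.500000 + 0.430827 + 0.298747 + 0.526264 + 0.298747 = 2.0546

2.0546 bits


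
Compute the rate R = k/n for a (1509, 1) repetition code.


Rate = k/n = 1/1509

1/1509


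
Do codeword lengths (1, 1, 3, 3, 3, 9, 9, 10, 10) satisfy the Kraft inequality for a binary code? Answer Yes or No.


Kraft sum = sum(2^(-l_i)) = 1.3809, need <= 1. Result: violated (a binary prefix-free code with these lengths cannot exist)

No


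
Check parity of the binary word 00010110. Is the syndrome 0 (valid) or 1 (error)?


Syndrome = XOR of all bits = 0 XOR 0 XOR 0 XOR 1 XOR 0 XOR 1 XOR 1 XOR 0 = 1

1


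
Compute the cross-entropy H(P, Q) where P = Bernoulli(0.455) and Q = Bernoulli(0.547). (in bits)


H(P,Q) = -p*log2(q) - (1-p)*log2(1-q). -0.455*log2(0.547) = 0.396026; -0.545*log2(0.453) = 0.622617. H(P,Q) = 0.396026 + 0.622617 = 1.0186

1.0186 bits


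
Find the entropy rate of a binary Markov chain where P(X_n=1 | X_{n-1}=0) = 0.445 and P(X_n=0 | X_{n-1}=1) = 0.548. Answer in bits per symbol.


Stationary distribution: pi_0 = p10/(p01+p10) = 0.5519, pi_1 = 0.4481. Entropy rate H' = pi_0*H(p01) + pi_1*H(p10) = 0.5519*0.9913 + 0.4481*0.9933 = 0.9922

0.9922 bits/symbol


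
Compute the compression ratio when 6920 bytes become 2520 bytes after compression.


Ratio = original / compressed = 6920 / 2520 = 2.746

2.746


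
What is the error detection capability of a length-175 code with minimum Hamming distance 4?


Detection capability = d_min - 1 = 4 - 1 = 3

3 errors


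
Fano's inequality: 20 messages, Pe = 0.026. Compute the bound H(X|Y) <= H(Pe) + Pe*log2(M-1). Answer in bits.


H(Pe) = -Pe*log2(Pe) - (1-Pe)*log2(1-Pe) = -0.026*log2(0.026) - 0.974*log2(0.974) = 0.136899 + 0.037018 = 0.1739. Pe*log2(M-1) = 0.026*log2(19) = 0.110446. Bound = H(Pe) + Pe*log2(M-1) = 0.136899 + 0.037018 + 0.110446 = 0.2844

0.2844 bits


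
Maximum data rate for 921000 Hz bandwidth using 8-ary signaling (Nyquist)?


Rate = 2 * B * log2(M) = 2 * 921000 * 3.0 = 5526000.0

5526000.0 bps


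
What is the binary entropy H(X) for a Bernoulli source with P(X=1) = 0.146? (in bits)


H = -p*log2(p) - (1-p)*log2(1-p). -0.146*log2(0.146) = 0.405290; -0.854*log2(0.854) = 0.194449. H = 0.405290 + 0.194449 = 0.5997

0.5997 bits


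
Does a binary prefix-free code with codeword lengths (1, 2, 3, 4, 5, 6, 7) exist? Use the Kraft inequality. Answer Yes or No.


Kraft sum = sum(2^(-l_i)) = 0.9922, need <= 1. Result: satisfied (a binary prefix-free code with these lengths exists)

Yes


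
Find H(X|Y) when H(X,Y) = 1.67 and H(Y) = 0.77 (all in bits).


H(X|Y) = H(X,Y) - H(Y) = 1.67 - 0.77 = 0.9

0.9 bits


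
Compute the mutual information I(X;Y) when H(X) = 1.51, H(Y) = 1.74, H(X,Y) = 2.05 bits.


I(X;Y) = H(X) + H(Y) - H(X,Y) = 1.51 + 1.74 - 2.05 = 1.2

1.2 bits


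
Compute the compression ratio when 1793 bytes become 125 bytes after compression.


Ratio = original / compressed = 1793 / 125 = 14.344

14.344


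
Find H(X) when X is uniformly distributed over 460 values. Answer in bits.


H = log2(n) = log2(460) = 8.8455

8.8455 bits


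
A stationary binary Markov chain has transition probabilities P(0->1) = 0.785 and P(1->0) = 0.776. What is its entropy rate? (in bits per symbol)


Stationary distribution: pi_0 = p10/(p01+p10) = 0.4971, pi_1 = 0.5029. Entropy rate H' = pi_0*H(p01) + pi_1*H(p10) = 0.4971*0.7509 + 0.5029*0.7674 = 0.7592

0.7592 bits/symbol


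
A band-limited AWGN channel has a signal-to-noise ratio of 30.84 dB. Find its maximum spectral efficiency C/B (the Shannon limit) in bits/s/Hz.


SNR_linear = 10^(30.84/10) = 1213.3889; C/B = log2(1 + SNR_linear) = log2(1 + 1213.3889) = 10.246

10.246 bits/s/Hz


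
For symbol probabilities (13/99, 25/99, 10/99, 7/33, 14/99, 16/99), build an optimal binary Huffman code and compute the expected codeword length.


Huffman construction (repeatedly merge the two least-probable nodes; each merge adds 1 bit to every symbol beneath it): 10/99 + 13/99 = 23/99; 14/99 + 16/99 = 10/33; 7/33 + 23/99 = 4/9; 25/99 + 10/33 = 5/9; 4/9 + 5/9 = 1. Resulting codeword lengths (in the order the probabilities were given): (3, 2, 3, 2, 3, 3). L_avg = sum(p_i * l_i) = 13/99*3 + 25/99*2 + 10/99*3 + 7/33*2 + 14/99*3 + 16/99*3 = 251/99 = 2.5354

2.5354 bits
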